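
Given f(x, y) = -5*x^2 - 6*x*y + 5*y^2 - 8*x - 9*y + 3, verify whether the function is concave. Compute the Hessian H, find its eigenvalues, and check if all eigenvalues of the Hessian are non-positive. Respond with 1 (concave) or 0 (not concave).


The Hessian of f(x,y) = -5*x^2 - 6*x*y + 5*y^2 - 8*x - 9*y + 3 is:
H = [[-10, -6], [-6, 10]]
Trace = -10 + 10 = 0
Determinant = -10*10 - (-6)^2 = -136
Discriminant = (0)^2 - 4*-136 = 544.0
Eigenvalues: lambda_1 = -11.6619, lambda_2 = 11.6619
The function is not concave.

0


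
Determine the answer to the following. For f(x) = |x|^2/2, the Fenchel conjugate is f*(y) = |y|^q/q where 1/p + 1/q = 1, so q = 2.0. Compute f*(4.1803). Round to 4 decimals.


The conjugate exponent q satisfies 1/p + 1/q = 1.
p = 2, so q = 2/(2 - 1) = 2.0
|y|^q = 4.1803^2.0 = 17.4749
f*(4.1803) = 17.4749 / 2.0 = 8.7375


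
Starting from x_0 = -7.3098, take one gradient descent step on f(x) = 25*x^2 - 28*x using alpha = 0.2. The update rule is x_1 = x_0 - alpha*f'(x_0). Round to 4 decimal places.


We compute the gradient at x_0 and apply the update.
f'(x) = 50*x - 28
f'(-7.3098) = 50*-7.3098 - 28 = -393.49
x_1 = -7.3098 - 0.2*-393.49 = 71.3882


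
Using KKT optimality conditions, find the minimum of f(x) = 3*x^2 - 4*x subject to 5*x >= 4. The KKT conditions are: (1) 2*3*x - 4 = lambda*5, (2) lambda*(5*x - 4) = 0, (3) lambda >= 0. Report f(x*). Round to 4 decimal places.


Step 1: Try lambda = 0 (constraint inactive).
x_unc = 4/(2*3) = 0.6667
Check: 5*0.6667 = 3.3335 < 4 -- violated!
Step 2: Constraint must be active: 5*x = 4
x* = 4/5 = 0.8
lambda = (2*3*0.8 - 4)/5 = 0.16
Step 3: Compute optimal value.
f(x*) = 3*0.8^2 - 4*0.8 = -1.28


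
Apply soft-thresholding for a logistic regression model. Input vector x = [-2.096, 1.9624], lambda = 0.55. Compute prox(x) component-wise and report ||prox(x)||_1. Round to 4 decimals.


Soft-thresholding with lambda = 0.55:
prox(-2.096) = sign(-2.096)*max(|-2.096| - 0.55, 0) = -1.546
prox(1.9624) = sign(1.9624)*max(|1.9624| - 0.55, 0) = 1.4124
prox(x) = [-1.546, 1.4124]
||prox(x)||_1 = 1.546 + 1.4124 = 2.9584


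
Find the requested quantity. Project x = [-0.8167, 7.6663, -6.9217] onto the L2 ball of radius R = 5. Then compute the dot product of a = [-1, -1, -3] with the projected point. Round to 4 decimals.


Step 1: Compute ||x|| (intermediates to 6 decimals).
||x|| = sqrt((-0.8167)^2 + 7.6663^2 + (-6.9217)^2) = 10.36094
Step 2: Project.
Since ||x|| > R, scale = R/||x|| = 5/10.36094 = 0.482582, proj(x) = scale * x
proj(x) = [-0.394125, 3.699618, -3.340288]
Step 3: Dot product.
a^T * proj(x) = -1*(-0.394125) - 1*3.699618 - 3*(-3.340288) = 6.7154


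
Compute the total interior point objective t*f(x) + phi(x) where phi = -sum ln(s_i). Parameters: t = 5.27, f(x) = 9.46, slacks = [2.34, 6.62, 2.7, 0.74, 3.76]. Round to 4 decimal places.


Step 1: Compute log-barrier.
ln values: [0.8502, 1.8901, 0.9933, -0.3011, 1.3244]
phi = -(0.8502 + 1.8901 + 0.9933 - 0.3011 + 1.3244) = -4.7568
Step 2: Compute augmented objective.
t*f(x) = 5.27*9.46 = 49.8542
Total = 49.8542 - 4.7568 = 45.0974


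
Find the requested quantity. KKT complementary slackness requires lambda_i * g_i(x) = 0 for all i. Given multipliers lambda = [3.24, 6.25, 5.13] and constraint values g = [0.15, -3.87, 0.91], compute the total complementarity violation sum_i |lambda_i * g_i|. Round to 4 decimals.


KKT complementary slackness check:
lambda_1 * g_1 = 3.24 * 0.15 = 0.486
lambda_2 * g_2 = 6.25 * -3.87 = -24.1875
lambda_3 * g_3 = 5.13 * 0.91 = 4.6683
Total violation = 0.486 + 24.1875 + 4.6683 = 29.3418


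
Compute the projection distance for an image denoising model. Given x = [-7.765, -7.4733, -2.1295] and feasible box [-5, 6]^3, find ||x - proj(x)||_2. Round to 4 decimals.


Project each component onto [-5, 6].
clip(-7.765) = -5.0, clip(-7.4733) = -5.0, clip(-2.1295) = -2.1295
Projection = [-5.0, -5.0, -2.1295]
Squared diffs: [7.6452, 6.1172, 0.0]
Distance = sqrt(13.7624) = 3.7098


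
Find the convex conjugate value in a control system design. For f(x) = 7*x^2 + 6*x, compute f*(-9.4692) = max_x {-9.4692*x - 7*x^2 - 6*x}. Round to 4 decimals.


f*(y) = sup_x {y*x - a*x^2 - b*x} = sup_x {(y-b)*x - a*x^2}
FOC: (y - b) - 2a*x = 0 => x* = (y - b)/(2a)
x* = (-9.4692 - 6)/(2*7) = -1.1049
f*(-9.4692) = (y-b)^2/(4a) = (-9.4692 - 6)^2/(4*7)
= 239.2961/28 = 8.5463


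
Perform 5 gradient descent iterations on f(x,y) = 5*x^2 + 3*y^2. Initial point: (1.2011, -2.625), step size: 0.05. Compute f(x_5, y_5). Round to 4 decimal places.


Gradient descent on f(x,y) = 5*x^2 + 3*y^2.
Starting point: (1.2011, -2.625), alpha = 0.05
Step 1: grad_x = 2*5*1.2011 = 12.011, grad_y = 2*3*-2.625 = -15.75
  x_1 = 1.2011 - 0.05*12.011 = 0.6006
  y_1 = -2.625 - 0.05*-15.75 = -1.8375
Step 2: grad_x = 2*5*0.6006 = 6.0055, grad_y = 2*3*-1.8375 = -11.025
  x_2 = 0.6006 - 0.05*6.0055 = 0.3003
  y_2 = -1.8375 - 0.05*-11.025 = -1.2863
Step 3: grad_x = 2*5*0.3003 = 3.0028, grad_y = 2*3*-1.2863 = -7.7175
  x_3 = 0.3003 - 0.05*3.0028 = 0.1501
  y_3 = -1.2863 - 0.05*-7.7175 = -0.9004
Step 4: grad_x = 2*5*0.1501 = 1.5014, grad_y = 2*3*-0.9004 = -5.4023
  x_4 = 0.1501 - 0.05*1.5014 = 0.0751
  y_4 = -0.9004 - 0.05*-5.4023 = -0.6303
Step 5: grad_x = 2*5*0.0751 = 0.7507, grad_y = 2*3*-0.6303 = -3.7816
  x_5 = 0.0751 - 0.05*0.7507 = 0.0375
  y_5 = -0.6303 - 0.05*-3.7816 = -0.4412
f(0.0375, -0.4412) = 5*0.0375^2 + 3*(-0.4412)^2 = 0.591


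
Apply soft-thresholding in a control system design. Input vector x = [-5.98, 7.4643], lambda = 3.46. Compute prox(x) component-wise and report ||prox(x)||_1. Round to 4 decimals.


Soft-thresholding with lambda = 3.46:
prox(-5.98) = sign(-5.98)*max(|-5.98| - 3.46, 0) = -2.52
prox(7.4643) = sign(7.4643)*max(|7.4643| - 3.46, 0) = 4.0043
prox(x) = [-2.52, 4.0043]
||prox(x)||_1 = 2.52 + 4.0043 = 6.5243


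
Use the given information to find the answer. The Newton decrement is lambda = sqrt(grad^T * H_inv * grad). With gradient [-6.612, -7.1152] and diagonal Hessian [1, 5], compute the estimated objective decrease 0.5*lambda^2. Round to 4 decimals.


Step 1: H is diagonal, so H^(-1) * g = [-6.612, -1.423].
Step 2: g^T H^(-1) g = sum_i g_i^2 / H_ii
  = (-6.612)^2/1 + (-7.1152)^2/5
  = 43.7185 + 10.1252 = 53.8438
Step 3: Objective decrease = 0.5 * g^T H^(-1) g = 26.9219


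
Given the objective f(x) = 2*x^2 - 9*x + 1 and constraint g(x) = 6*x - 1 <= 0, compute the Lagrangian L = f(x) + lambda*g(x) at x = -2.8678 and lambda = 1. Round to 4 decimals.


Step 1: Evaluate f(x).
f(-2.8678) = 2*(-2.8678)^2 - 9*(-2.8678) + 1 = 43.2588
Step 2: Evaluate g(x).
g(-2.8678) = 6*-2.8678 - 1 = -18.2068
Step 3: Compute Lagrangian.
L = 43.2588 + 1*-18.2068 = 25.052


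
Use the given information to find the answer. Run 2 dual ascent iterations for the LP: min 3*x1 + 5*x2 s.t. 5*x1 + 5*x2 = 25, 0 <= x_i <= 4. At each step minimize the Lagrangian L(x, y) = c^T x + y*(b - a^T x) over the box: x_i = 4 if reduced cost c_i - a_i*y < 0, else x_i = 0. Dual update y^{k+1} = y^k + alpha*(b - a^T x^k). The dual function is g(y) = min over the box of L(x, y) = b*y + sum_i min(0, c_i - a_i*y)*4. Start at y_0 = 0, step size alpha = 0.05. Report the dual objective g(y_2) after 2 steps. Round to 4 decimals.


Dual ascent for LP: min 3*x1 + 5*x2, 5*x1 + 5*x2 = 25, 0 <= x_i <= 4
Step 1: y^k = 0.0, reduced costs: (3.0, 5.0)
  x^k = (0.0, 0.0), subgradient = b - a^T x = 25.0
  y^{k+1} = 0.0 + 0.05*25.0 = 1.25
Step 2: y^k = 1.25, reduced costs: (-3.25, -1.25)
  x^k = (4.0, 4.0), subgradient = b - a^T x = -15.0
  y^{k+1} = 1.25 + 0.05*-15.0 = 0.5
Dual objective at y_2 = 0.5: reduced costs (0.5, 2.5), box minimizer x = (0.0, 0.0)
g(y_2) = b*y + (c1 - a1*y)*x1 + (c2 - a2*y)*x2 = 25*0.5 + 0.5*0.0 + 2.5*0.0 = 12.5 + 0.0 + 0.0 = 12.5


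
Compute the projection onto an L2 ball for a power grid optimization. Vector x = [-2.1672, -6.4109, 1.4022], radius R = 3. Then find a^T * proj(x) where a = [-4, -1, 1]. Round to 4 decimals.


Step 1: Compute ||x|| (intermediates to 6 decimals).
||x|| = sqrt((-2.1672)^2 + (-6.4109)^2 + 1.4022^2) = 6.911046
Step 2: Project.
Since ||x|| > R, scale = R/||x|| = 3/6.911046 = 0.434088, proj(x) = scale * x
proj(x) = [-0.940756, -2.782895, 0.608678]
Step 3: Dot product.
a^T * proj(x) = -4*(-0.940756) - 1*(-2.782895) + 1*0.608678 = 7.1546


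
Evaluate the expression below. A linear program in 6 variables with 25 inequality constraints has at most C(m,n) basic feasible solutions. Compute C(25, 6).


Each vertex corresponds to some choice of n active constraints out of m, so the number of vertices is at most C(m, n) = m! / (n!(m-n)!).
m = 25, n = 6
Numerator: 25 * 24 * 23 * 22 * 21 * 20
Denominator: 6! = 720
C(25, 6) = 177100


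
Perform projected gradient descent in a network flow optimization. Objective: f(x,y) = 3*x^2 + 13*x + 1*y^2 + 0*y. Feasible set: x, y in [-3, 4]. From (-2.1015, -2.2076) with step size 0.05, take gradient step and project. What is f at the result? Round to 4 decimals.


Step 1: Compute gradient at (-2.1015, -2.2076).
grad_x = 2*3*-2.1015 + 13 = 0.391
grad_y = 2*1*-2.2076 + 0 = -4.4152
Step 2: Gradient step.
x_raw = -2.1015 - 0.05*0.391 = -2.1211
y_raw = -2.2076 - 0.05*-4.4152 = -1.9868
Step 3: Project onto [-3, 4].
x_proj = clip(-2.1211) = -2.1211
y_proj = clip(-1.9868) = -1.9868
Step 4: Evaluate f.
f(-2.1211, -1.9868) = -10.1296


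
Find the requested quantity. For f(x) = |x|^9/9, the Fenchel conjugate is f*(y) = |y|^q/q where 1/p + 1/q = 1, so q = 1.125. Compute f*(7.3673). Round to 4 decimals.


The conjugate exponent q satisfies 1/p + 1/q = 1.
p = 9, so q = 9/(9 - 1) = 1.125
|y|^q = 7.3673^1.125 = 9.4563
f*(7.3673) = 9.4563 / 1.125 = 8.4056


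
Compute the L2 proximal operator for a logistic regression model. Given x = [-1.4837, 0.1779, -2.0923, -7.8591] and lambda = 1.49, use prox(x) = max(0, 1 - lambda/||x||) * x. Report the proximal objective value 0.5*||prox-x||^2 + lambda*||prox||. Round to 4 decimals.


Step 1: Compute ||x||.
||x|| = 8.269
Step 2: Compute scaling factor.
scale = max(0, 1 - 1.49/8.269) = 0.8198
Step 3: prox(x) = [-1.2164, 0.1458, -1.7153, -6.443]
||prox(x)|| = 6.779
Step 4: Proximal objective.
0.5*||prox-x||^2 = 1.1101
lambda*||prox|| = 10.1007
Total = 11.2107


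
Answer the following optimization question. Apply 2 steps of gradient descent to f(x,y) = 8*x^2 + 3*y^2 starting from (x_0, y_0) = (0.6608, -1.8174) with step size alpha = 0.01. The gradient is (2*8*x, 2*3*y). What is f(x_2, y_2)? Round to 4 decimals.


Gradient descent on f(x,y) = 8*x^2 + 3*y^2.
Starting point: (0.6608, -1.8174), alpha = 0.01
Step 1: grad_x = 2*8*0.6608 = 10.5728, grad_y = 2*3*-1.8174 = -10.9044
  x_1 = 0.6608 - 0.01*10.5728 = 0.5551
  y_1 = -1.8174 - 0.01*-10.9044 = -1.7084
Step 2: grad_x = 2*8*0.5551 = 8.8812, grad_y = 2*3*-1.7084 = -10.2501
  x_2 = 0.5551 - 0.01*8.8812 = 0.4663
  y_2 = -1.7084 - 0.01*-10.2501 = -1.6059
f(0.4663, -1.6059) = 8*0.4663^2 + 3*(-1.6059)^2 = 9.4755


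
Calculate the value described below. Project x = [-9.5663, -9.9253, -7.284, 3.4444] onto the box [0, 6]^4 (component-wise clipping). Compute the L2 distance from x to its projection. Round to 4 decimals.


Project each component onto [0, 6].
clip(-9.5663) = 0.0, clip(-9.9253) = 0.0, clip(-7.284) = 0.0, clip(3.4444) = 3.4444
Projection = [0.0, 0.0, 0.0, 3.4444]
Squared diffs: [91.5141, 98.5116, 53.0567, 0.0]
Distance = sqrt(243.0824) = 15.5911


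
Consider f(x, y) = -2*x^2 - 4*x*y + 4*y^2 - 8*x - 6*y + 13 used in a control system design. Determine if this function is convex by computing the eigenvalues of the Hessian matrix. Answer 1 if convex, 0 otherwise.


The Hessian of f(x,y) = -2*x^2 - 4*x*y + 4*y^2 - 8*x - 6*y + 13 is:
H = [[-4, -4], [-4, 8]]
Trace = -4 + 8 = 4
Determinant = -4*8 - (-4)^2 = -48
Discriminant = (4)^2 - 4*-48 = 208.0
Eigenvalues: lambda_1 = -5.2111, lambda_2 = 9.2111
The function is not convex.

0


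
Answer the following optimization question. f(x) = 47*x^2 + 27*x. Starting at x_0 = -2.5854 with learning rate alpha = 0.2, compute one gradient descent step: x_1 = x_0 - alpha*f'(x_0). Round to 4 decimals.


We compute the gradient at x_0 and apply the update.
f'(x) = 94*x + 27
f'(-2.5854) = 94*-2.5854 + 27 = -216.0276
x_1 = -2.5854 - 0.2*-216.0276 = 40.6201


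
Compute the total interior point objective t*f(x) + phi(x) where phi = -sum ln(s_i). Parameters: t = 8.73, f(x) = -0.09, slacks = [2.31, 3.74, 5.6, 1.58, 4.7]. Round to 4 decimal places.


Step 1: Compute log-barrier.
ln values: [0.8372, 1.3191, 1.7228, 0.4574, 1.5476]
phi = -(0.8372 + 1.3191 + 1.7228 + 0.4574 + 1.5476) = -5.8841
Step 2: Compute augmented objective.
t*f(x) = 8.73*-0.09 = -0.7857
Total = -0.7857 - 5.8841 = -6.6698


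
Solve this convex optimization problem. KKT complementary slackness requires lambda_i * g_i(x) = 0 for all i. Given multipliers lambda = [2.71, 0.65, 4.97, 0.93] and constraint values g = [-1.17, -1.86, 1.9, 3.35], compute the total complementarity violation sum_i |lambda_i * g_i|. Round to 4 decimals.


KKT complementary slackness check:
lambda_1 * g_1 = 2.71 * -1.17 = -3.1707
lambda_2 * g_2 = 0.65 * -1.86 = -1.209
lambda_3 * g_3 = 4.97 * 1.9 = 9.443
lambda_4 * g_4 = 0.93 * 3.35 = 3.1155
Total violation = 3.1707 + 1.209 + 9.443 + 3.1155 = 16.9382


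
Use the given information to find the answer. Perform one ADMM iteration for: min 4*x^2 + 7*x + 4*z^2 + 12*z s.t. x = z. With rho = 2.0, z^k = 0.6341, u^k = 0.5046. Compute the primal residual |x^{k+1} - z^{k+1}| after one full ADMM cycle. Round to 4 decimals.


ADMM iteration with rho = 2.0, z^k = 0.6341, u^k = 0.5046
Step 1: x-update.
Minimize 4*x^2 + 7*x + (2.0/2)*(x - 0.6341 + 0.5046)^2
FOC: (2*4 + 2.0)*x = -7 + 2.0*(0.6341 - 0.5046)
x^{k+1} = -0.6741
Step 2: z-update.
Minimize 4*z^2 + 12*z + (2.0/2)*(-0.6741 - z + 0.5046)^2
FOC: (2*4 + 2.0)*z = -12 + 2.0*(-0.6741 + 0.5046)
z^{k+1} = -1.2339
Step 3: u-update.
u^{k+1} = 0.5046 - 0.6741 + 1.2339 = 1.0644
Step 4: Primal residual = |-0.6741 + 1.2339| = 0.5598


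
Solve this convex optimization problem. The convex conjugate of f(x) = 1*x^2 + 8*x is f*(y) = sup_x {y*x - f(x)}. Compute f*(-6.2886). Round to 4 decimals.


f*(y) = sup_x {y*x - a*x^2 - b*x} = sup_x {(y-b)*x - a*x^2}
FOC: (y - b) - 2a*x = 0 => x* = (y - b)/(2a)
x* = (-6.2886 - 8)/(2*1) = -7.1443
f*(-6.2886) = (y-b)^2/(4a) = (-6.2886 - 8)^2/(4*1)
= 204.1641/4 = 51.041


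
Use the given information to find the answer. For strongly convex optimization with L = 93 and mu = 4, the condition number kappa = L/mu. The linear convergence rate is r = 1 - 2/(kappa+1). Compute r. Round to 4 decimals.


Step 1: Compute the condition number.
kappa = L/mu = 93/4 = 23.25
Step 2: Compute the convergence rate.
r = 1 - 2/(kappa + 1) = 1 - 2*mu/(L + mu) = (L - mu)/(L + mu) = 89/97 = 0.9175


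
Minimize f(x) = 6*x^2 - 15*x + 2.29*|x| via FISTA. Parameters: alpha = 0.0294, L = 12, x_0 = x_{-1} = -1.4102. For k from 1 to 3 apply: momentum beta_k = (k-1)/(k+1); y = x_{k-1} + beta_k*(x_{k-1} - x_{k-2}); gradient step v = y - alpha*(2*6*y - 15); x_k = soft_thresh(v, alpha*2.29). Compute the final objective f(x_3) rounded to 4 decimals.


FISTA on f(x) = 6*x^2 - 15*x + 2.29*|x|
L = 12, alpha = 0.0294
Iteration 1: beta = 0.0, y = -1.4102 + 0.0*(-1.4102 + 1.4102) = -1.4102
  grad(y) = -31.9224, v = y - alpha*grad = -0.4717
  prox(v) = soft_thresh(-0.4717, 0.0673) = -0.4044
Iteration 2: beta = 0.3333, y = -0.4044 + 0.3333*(-0.4044 + 1.4102) = -0.0691
  grad(y) = -15.8289, v = y - alpha*grad = 0.3963
  prox(v) = soft_thresh(0.3963, 0.0673) = 0.329
Iteration 3: beta = 0.5, y = 0.329 + 0.5*(0.329 + 0.4044) = 0.6956
  grad(y) = -6.6524, v = y - alpha*grad = 0.8912
  prox(v) = soft_thresh(0.8912, 0.0673) = 0.8239
f(x_3) = 6*0.8239^2 - 15*0.8239 + 2.29*|0.8239| = -6.3989


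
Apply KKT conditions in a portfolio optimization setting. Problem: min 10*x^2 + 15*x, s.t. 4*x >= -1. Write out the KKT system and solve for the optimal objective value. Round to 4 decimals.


Step 1: Try lambda = 0 (constraint inactive).
x_unc = -15/(2*10) = -0.75
Check: 4*-0.75 = -3.0 < -1 -- violated!
Step 2: Constraint must be active: 4*x = -1
x* = -1/4 = -0.25
lambda = (2*10*(-0.25) + 15)/4 = 2.5
Step 3: Compute optimal value.
f(x*) = 10*(-0.25)^2 + 15*(-0.25) = -3.125


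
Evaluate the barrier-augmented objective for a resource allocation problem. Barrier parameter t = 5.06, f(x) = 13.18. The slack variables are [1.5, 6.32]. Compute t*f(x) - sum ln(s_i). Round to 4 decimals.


Step 1: Compute log-barrier.
ln values: [0.4055, 1.8437]
phi = -(0.4055 + 1.8437) = -2.2492
Step 2: Compute augmented objective.
t*f(x) = 5.06*13.18 = 66.6908
Total = 66.6908 - 2.2492 = 64.4416


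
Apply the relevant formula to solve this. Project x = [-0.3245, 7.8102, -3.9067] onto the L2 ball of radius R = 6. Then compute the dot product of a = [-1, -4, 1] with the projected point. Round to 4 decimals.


Step 1: Compute ||x|| (intermediates to 6 decimals).
||x|| = sqrt((-0.3245)^2 + 7.8102^2 + (-3.9067)^2) = 8.738812
Step 2: Project.
Since ||x|| > R, scale = R/||x|| = 6/8.738812 = 0.686592, proj(x) = scale * x
proj(x) = [-0.222799, 5.362421, -2.682309]
Step 3: Dot product.
a^T * proj(x) = -1*(-0.222799) - 4*5.362421 + 1*(-2.682309) = -23.9092


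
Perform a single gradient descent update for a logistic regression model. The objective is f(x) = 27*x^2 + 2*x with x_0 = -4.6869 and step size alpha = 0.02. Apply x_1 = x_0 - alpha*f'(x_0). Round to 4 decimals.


We compute the gradient at x_0 and apply the update.
f'(x) = 54*x + 2
f'(-4.6869) = 54*-4.6869 + 2 = -251.0926
x_1 = -4.6869 - 0.02*-251.0926 = 0.335


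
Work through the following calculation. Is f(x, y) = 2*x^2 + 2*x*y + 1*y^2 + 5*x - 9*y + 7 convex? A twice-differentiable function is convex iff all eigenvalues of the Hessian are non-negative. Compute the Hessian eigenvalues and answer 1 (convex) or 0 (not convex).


The Hessian of f(x,y) = 2*x^2 + 2*x*y + 1*y^2 + 5*x - 9*y + 7 is:
H = [[4, 2], [2, 2]]
Trace = 4 + 2 = 6
Determinant = 4*2 - (2)^2 = 4
Discriminant = (6)^2 - 4*4 = 20.0
Eigenvalues: lambda_1 = 0.7639, lambda_2 = 5.2361
The function is convex.

1


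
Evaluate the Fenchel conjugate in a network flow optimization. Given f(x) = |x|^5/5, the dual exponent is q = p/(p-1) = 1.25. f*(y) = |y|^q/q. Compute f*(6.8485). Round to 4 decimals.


The conjugate exponent q satisfies 1/p + 1/q = 1.
p = 5, so q = 5/(5 - 1) = 1.25
|y|^q = 6.8485^1.25 = 11.0788
f*(6.8485) = 11.0788 / 1.25 = 8.8631


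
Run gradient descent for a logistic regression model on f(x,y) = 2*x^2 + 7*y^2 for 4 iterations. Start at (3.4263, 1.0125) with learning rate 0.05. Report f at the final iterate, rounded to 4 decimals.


Gradient descent on f(x,y) = 2*x^2 + 7*y^2.
Starting point: (3.4263, 1.0125), alpha = 0.05
Step 1: grad_x = 2*2*3.4263 = 13.7052, grad_y = 2*7*1.0125 = 14.175
  x_1 = 3.4263 - 0.05*13.7052 = 2.741
  y_1 = 1.0125 - 0.05*14.175 = 0.3038
Step 2: grad_x = 2*2*2.741 = 10.9642, grad_y = 2*7*0.3038 = 4.2525
  x_2 = 2.741 - 0.05*10.9642 = 2.1928
  y_2 = 0.3038 - 0.05*4.2525 = 0.0911
Step 3: grad_x = 2*2*2.1928 = 8.7713, grad_y = 2*7*0.0911 = 1.2758
  x_3 = 2.1928 - 0.05*8.7713 = 1.7543
  y_3 = 0.0911 - 0.05*1.2758 = 0.0273
Step 4: grad_x = 2*2*1.7543 = 7.0171, grad_y = 2*7*0.0273 = 0.3827
  x_4 = 1.7543 - 0.05*7.0171 = 1.4034
  y_4 = 0.0273 - 0.05*0.3827 = 0.0082
f(1.4034, 0.0082) = 2*1.4034^2 + 7*0.0082^2 = 3.9396


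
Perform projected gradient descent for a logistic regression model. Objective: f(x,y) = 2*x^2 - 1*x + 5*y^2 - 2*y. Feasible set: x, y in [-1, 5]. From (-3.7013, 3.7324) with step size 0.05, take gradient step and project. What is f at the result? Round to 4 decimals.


Step 1: Compute gradient at (-3.7013, 3.7324).
grad_x = 2*2*-3.7013 - 1 = -15.8052
grad_y = 2*5*3.7324 - 2 = 35.324
Step 2: Gradient step.
x_raw = -3.7013 - 0.05*-15.8052 = -2.911
y_raw = 3.7324 - 0.05*35.324 = 1.9662
Step 3: Project onto [-1, 5].
x_proj = clip(-2.911) = -1.0
y_proj = clip(1.9662) = 1.9662
Step 4: Evaluate f.
f(-1.0, 1.9662) = 18.3973


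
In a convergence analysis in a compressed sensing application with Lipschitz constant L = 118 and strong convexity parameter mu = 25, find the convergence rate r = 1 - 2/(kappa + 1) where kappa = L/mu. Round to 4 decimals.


Step 1: Compute the condition number.
kappa = L/mu = 118/25 = 4.72
Step 2: Compute the convergence rate.
r = 1 - 2/(kappa + 1) = 1 - 2*mu/(L + mu) = (L - mu)/(L + mu) = 93/143 = 0.6503


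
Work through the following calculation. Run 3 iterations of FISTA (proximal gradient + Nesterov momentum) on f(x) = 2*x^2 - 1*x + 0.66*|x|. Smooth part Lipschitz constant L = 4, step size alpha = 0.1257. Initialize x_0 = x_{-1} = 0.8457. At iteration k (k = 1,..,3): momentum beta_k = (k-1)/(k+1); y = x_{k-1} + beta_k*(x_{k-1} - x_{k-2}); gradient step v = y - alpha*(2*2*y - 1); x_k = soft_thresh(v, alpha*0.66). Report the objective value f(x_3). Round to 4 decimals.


FISTA on f(x) = 2*x^2 - 1*x + 0.66*|x|
L = 4, alpha = 0.1257
Iteration 1: beta = 0.0, y = 0.8457 + 0.0*(0.8457 - 0.8457) = 0.8457
  grad(y) = 2.3828, v = y - alpha*grad = 0.5462
  prox(v) = soft_thresh(0.5462, 0.083) = 0.4632
Iteration 2: beta = 0.3333, y = 0.4632 + 0.3333*(0.4632 - 0.8457) = 0.3357
  grad(y) = 0.3429, v = y - alpha*grad = 0.2926
  prox(v) = soft_thresh(0.2926, 0.083) = 0.2097
Iteration 3: beta = 0.5, y = 0.2097 + 0.5*(0.2097 - 0.4632) = 0.0829
  grad(y) = -0.6685, v = y - alpha*grad = 0.1669
  prox(v) = soft_thresh(0.1669, 0.083) = 0.0839
f(x_3) = 2*0.0839^2 - 1*0.0839 + 0.66*|0.0839| = -0.0144


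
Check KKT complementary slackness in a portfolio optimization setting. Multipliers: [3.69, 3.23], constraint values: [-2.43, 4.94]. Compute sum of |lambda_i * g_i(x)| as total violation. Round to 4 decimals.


KKT complementary slackness check:
lambda_1 * g_1 = 3.69 * -2.43 = -8.9667
lambda_2 * g_2 = 3.23 * 4.94 = 15.9562
Total violation = 8.9667 + 15.9562 = 24.9229


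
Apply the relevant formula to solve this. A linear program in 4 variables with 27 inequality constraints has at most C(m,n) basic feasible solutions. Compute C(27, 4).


Each vertex corresponds to some choice of n active constraints out of m, so the number of vertices is at most C(m, n) = m! / (n!(m-n)!).
m = 27, n = 4
Numerator: 27 * 26 * 25 * 24
Denominator: 4! = 24
C(27, 4) = 17550


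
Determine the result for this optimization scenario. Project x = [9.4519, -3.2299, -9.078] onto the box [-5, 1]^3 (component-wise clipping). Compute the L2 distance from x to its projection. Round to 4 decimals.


Project each component onto [-5, 1].
clip(9.4519) = 1.0, clip(-3.2299) = -3.2299, clip(-9.078) = -5.0
Projection = [1.0, -3.2299, -5.0]
Squared diffs: [71.4346, 0.0, 16.6301]
Distance = sqrt(88.0647) = 9.3843


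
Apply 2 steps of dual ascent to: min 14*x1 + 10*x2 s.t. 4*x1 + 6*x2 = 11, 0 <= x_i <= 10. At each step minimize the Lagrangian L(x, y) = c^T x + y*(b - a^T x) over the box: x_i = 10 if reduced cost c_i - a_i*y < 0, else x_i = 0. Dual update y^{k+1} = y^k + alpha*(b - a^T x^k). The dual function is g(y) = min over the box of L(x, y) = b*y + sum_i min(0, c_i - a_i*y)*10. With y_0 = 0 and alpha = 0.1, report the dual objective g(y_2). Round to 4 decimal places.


Dual ascent for LP: min 14*x1 + 10*x2, 4*x1 + 6*x2 = 11, 0 <= x_i <= 10
Step 1: y^k = 0.0, reduced costs: (14.0, 10.0)
  x^k = (0.0, 0.0), subgradient = b - a^T x = 11.0
  y^{k+1} = 0.0 + 0.1*11.0 = 1.1
Step 2: y^k = 1.1, reduced costs: (9.6, 3.4)
  x^k = (0.0, 0.0), subgradient = b - a^T x = 11.0
  y^{k+1} = 1.1 + 0.1*11.0 = 2.2
Dual objective at y_2 = 2.2: reduced costs (5.2, -3.2), box minimizer x = (0.0, 10.0)
g(y_2) = b*y + (c1 - a1*y)*x1 + (c2 - a2*y)*x2 = 11*2.2 + 5.2*0.0 + (-3.2)*10.0 = 24.2 + 0.0 - 32.0 = -7.8


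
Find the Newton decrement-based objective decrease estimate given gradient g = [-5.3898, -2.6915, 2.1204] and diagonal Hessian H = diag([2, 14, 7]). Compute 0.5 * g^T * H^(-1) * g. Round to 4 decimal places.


Step 1: H is diagonal, so H^(-1) * g = [-2.6949, -0.1923, 0.3029].
Step 2: g^T H^(-1) g = sum_i g_i^2 / H_ii
  = (-5.3898)^2/2 + (-2.6915)^2/14 + (2.1204)^2/7
  = 14.525 + 0.5174 + 0.6423 = 15.6847
Step 3: Objective decrease = 0.5 * g^T H^(-1) g = 7.8424


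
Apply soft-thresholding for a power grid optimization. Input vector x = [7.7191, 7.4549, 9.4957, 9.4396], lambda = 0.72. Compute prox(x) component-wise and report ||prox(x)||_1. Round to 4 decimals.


Soft-thresholding with lambda = 0.72:
prox(7.7191) = sign(7.7191)*max(|7.7191| - 0.72, 0) = 6.9991
prox(7.4549) = sign(7.4549)*max(|7.4549| - 0.72, 0) = 6.7349
prox(9.4957) = sign(9.4957)*max(|9.4957| - 0.72, 0) = 8.7757
prox(9.4396) = sign(9.4396)*max(|9.4396| - 0.72, 0) = 8.7196
prox(x) = [6.9991, 6.7349, 8.7757, 8.7196]
||prox(x)||_1 = 6.9991 + 6.7349 + 8.7757 + 8.7196 = 31.2293


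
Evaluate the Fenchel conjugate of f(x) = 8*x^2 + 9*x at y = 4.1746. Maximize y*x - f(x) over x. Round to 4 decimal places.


f*(y) = sup_x {y*x - a*x^2 - b*x} = sup_x {(y-b)*x - a*x^2}
FOC: (y - b) - 2a*x = 0 => x* = (y - b)/(2a)
x* = (4.1746 - 9)/(2*8) = -0.3016
f*(4.1746) = (y-b)^2/(4a) = (4.1746 - 9)^2/(4*8)
= 23.2845/32 = 0.7276


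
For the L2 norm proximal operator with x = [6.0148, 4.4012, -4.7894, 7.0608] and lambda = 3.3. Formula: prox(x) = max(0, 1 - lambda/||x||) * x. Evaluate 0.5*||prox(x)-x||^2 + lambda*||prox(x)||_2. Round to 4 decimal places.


Step 1: Compute ||x||.
||x|| = 11.3288
Step 2: Compute scaling factor.
scale = max(0, 1 - 3.3/11.3288) = 0.7087
Step 3: prox(x) = [4.2627, 3.1192, -3.3943, 5.004]
||prox(x)|| = 8.0288
Step 4: Proximal objective.
0.5*||prox-x||^2 = 5.445
lambda*||prox|| = 26.495
Total = 31.94


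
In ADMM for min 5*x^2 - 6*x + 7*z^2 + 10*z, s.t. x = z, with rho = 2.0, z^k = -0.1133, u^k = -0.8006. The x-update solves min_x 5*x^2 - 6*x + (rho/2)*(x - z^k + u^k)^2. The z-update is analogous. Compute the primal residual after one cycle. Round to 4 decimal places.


ADMM iteration with rho = 2.0, z^k = -0.1133, u^k = -0.8006
Step 1: x-update.
Minimize 5*x^2 - 6*x + (2.0/2)*(x + 0.1133 - 0.8006)^2
FOC: (2*5 + 2.0)*x = 6 + 2.0*(-0.1133 + 0.8006)
x^{k+1} = 0.6146
Step 2: z-update.
Minimize 7*z^2 + 10*z + (2.0/2)*(0.6146 - z - 0.8006)^2
FOC: (2*7 + 2.0)*z = -10 + 2.0*(0.6146 - 0.8006)
z^{k+1} = -0.6483
Step 3: u-update.
u^{k+1} = -0.8006 + 0.6146 + 0.6483 = 0.4622
Step 4: Primal residual = |0.6146 + 0.6483| = 1.2628


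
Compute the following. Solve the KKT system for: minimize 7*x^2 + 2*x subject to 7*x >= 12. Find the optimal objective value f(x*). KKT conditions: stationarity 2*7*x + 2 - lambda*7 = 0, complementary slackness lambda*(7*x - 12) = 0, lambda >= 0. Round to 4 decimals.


Step 1: Try lambda = 0 (constraint inactive).
x_unc = -2/(2*7) = -0.1429
Check: 7*-0.1429 = -1.0003 < 12 -- violated!
Step 2: Constraint must be active: 7*x = 12
x* = 12/7 = 1.7143 (rounded; the exact value 12/7 is used below)
lambda = (2*7*(12/7) + 2)/7 = 3.7143
Step 3: Compute optimal value.
f(x*) = 7*(12/7)^2 + 2*(12/7) = 24.0


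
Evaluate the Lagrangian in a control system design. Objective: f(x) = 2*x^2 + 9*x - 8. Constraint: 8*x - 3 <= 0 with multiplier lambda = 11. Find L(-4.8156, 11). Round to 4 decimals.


Step 1: Evaluate f(x).
f(-4.8156) = 2*(-4.8156)^2 + 9*(-4.8156) - 8 = -4.9604
Step 2: Evaluate g(x).
g(-4.8156) = 8*-4.8156 - 3 = -41.5248
Step 3: Compute Lagrangian.
L = -4.9604 + 11*-41.5248 = -461.7332


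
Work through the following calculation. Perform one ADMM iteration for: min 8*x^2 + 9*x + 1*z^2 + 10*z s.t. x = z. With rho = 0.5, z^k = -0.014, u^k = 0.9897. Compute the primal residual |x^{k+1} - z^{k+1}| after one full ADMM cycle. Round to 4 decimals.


ADMM iteration with rho = 0.5, z^k = -0.014, u^k = 0.9897
Step 1: x-update.
Minimize 8*x^2 + 9*x + (0.5/2)*(x + 0.014 + 0.9897)^2
FOC: (2*8 + 0.5)*x = -9 + 0.5*(-0.014 - 0.9897)
x^{k+1} = -0.5759
Step 2: z-update.
Minimize 1*z^2 + 10*z + (0.5/2)*(-0.5759 - z + 0.9897)^2
FOC: (2*1 + 0.5)*z = -10 + 0.5*(-0.5759 + 0.9897)
z^{k+1} = -3.9172
Step 3: u-update.
u^{k+1} = 0.9897 - 0.5759 + 3.9172 = 4.3311
Step 4: Primal residual = |-0.5759 + 3.9172| = 3.3414


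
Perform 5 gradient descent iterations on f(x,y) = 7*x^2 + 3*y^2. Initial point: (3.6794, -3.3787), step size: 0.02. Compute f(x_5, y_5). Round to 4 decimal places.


Gradient descent on f(x,y) = 7*x^2 + 3*y^2.
Starting point: (3.6794, -3.3787), alpha = 0.02
Step 1: grad_x = 2*7*3.6794 = 51.5116, grad_y = 2*3*-3.3787 = -20.2722
  x_1 = 3.6794 - 0.02*51.5116 = 2.6492
  y_1 = -3.3787 - 0.02*-20.2722 = -2.9733
Step 2: grad_x = 2*7*2.6492 = 37.0884, grad_y = 2*3*-2.9733 = -17.8395
  x_2 = 2.6492 - 0.02*37.0884 = 1.9074
  y_2 = -2.9733 - 0.02*-17.8395 = -2.6165
Step 3: grad_x = 2*7*1.9074 = 26.7036, grad_y = 2*3*-2.6165 = -15.6988
  x_3 = 1.9074 - 0.02*26.7036 = 1.3733
  y_3 = -2.6165 - 0.02*-15.6988 = -2.3025
Step 4: grad_x = 2*7*1.3733 = 19.2266, grad_y = 2*3*-2.3025 = -13.8149
  x_4 = 1.3733 - 0.02*19.2266 = 0.9888
  y_4 = -2.3025 - 0.02*-13.8149 = -2.0262
Step 5: grad_x = 2*7*0.9888 = 13.8432, grad_y = 2*3*-2.0262 = -12.1571
  x_5 = 0.9888 - 0.02*13.8432 = 0.7119
  y_5 = -2.0262 - 0.02*-12.1571 = -1.783
f(0.7119, -1.783) = 7*0.7119^2 + 3*(-1.783)^2 = 13.0857


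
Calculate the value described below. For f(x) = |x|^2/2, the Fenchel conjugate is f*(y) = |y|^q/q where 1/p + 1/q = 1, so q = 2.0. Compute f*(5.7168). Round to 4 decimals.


The conjugate exponent q satisfies 1/p + 1/q = 1.
p = 2, so q = 2/(2 - 1) = 2.0
|y|^q = 5.7168^2.0 = 32.6818
f*(5.7168) = 32.6818 / 2.0 = 16.3409


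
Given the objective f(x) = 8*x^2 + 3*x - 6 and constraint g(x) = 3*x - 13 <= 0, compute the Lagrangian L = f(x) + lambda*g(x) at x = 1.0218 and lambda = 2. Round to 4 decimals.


Step 1: Evaluate f(x).
f(1.0218) = 8*1.0218^2 + 3*1.0218 - 6 = 5.418
Step 2: Evaluate g(x).
g(1.0218) = 3*1.0218 - 13 = -9.9346
Step 3: Compute Lagrangian.
L = 5.418 + 2*-9.9346 = -14.4512


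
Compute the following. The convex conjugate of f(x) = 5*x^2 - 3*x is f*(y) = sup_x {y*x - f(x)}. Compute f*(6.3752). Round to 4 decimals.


f*(y) = sup_x {y*x - a*x^2 - b*x} = sup_x {(y-b)*x - a*x^2}
FOC: (y - b) - 2a*x = 0 => x* = (y - b)/(2a)
x* = (6.3752 + 3)/(2*5) = 0.9375
f*(6.3752) = (y-b)^2/(4a) = (6.3752 + 3)^2/(4*5)
= 87.8944/20 = 4.3947


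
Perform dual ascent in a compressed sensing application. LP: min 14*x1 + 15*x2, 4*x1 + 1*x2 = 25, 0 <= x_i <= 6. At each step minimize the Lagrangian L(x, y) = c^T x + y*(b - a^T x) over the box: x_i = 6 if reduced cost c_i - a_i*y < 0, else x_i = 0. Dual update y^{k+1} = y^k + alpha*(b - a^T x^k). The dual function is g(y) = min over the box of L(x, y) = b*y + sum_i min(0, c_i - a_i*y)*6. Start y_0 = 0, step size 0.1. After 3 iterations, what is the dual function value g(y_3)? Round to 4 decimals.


Dual ascent for LP: min 14*x1 + 15*x2, 4*x1 + 1*x2 = 25, 0 <= x_i <= 6
Step 1: y^k = 0.0, reduced costs: (14.0, 15.0)
  x^k = (0.0, 0.0), subgradient = b - a^T x = 25.0
  y^{k+1} = 0.0 + 0.1*25.0 = 2.5
Step 2: y^k = 2.5, reduced costs: (4.0, 12.5)
  x^k = (0.0, 0.0), subgradient = b - a^T x = 25.0
  y^{k+1} = 2.5 + 0.1*25.0 = 5.0
Step 3: y^k = 5.0, reduced costs: (-6.0, 10.0)
  x^k = (6.0, 0.0), subgradient = b - a^T x = 1.0
  y^{k+1} = 5.0 + 0.1*1.0 = 5.1
Dual objective at y_3 = 5.1: reduced costs (-6.4, 9.9), box minimizer x = (6.0, 0.0)
g(y_3) = b*y + (c1 - a1*y)*x1 + (c2 - a2*y)*x2 = 25*5.1 + (-6.4)*6.0 + 9.9*0.0 = 127.5 - 38.4 + 0.0 = 89.1


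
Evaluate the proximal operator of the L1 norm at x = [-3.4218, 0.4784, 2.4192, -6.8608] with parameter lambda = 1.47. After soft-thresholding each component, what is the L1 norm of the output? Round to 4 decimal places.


Soft-thresholding with lambda = 1.47:
prox(-3.4218) = sign(-3.4218)*max(|-3.4218| - 1.47, 0) = -1.9518
prox(0.4784) = sign(0.4784)*max(|0.4784| - 1.47, 0) = 0.0
prox(2.4192) = sign(2.4192)*max(|2.4192| - 1.47, 0) = 0.9492
prox(-6.8608) = sign(-6.8608)*max(|-6.8608| - 1.47, 0) = -5.3908
prox(x) = [-1.9518, 0.0, 0.9492, -5.3908]
||prox(x)||_1 = 1.9518 + 0.0 + 0.9492 + 5.3908 = 8.2918


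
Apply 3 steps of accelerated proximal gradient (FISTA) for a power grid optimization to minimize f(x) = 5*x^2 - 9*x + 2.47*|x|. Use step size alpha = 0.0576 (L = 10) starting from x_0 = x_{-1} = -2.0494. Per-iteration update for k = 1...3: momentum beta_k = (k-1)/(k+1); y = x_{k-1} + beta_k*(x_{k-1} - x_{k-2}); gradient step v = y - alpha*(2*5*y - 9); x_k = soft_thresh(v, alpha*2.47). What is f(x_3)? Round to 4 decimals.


FISTA on f(x) = 5*x^2 - 9*x + 2.47*|x|
L = 10, alpha = 0.0576
Iteration 1: beta = 0.0, y = -2.0494 + 0.0*(-2.0494 + 2.0494) = -2.0494
  grad(y) = -29.494, v = y - alpha*grad = -0.3505
  prox(v) = soft_thresh(-0.3505, 0.1423) = -0.2083
Iteration 2: beta = 0.3333, y = -0.2083 + 0.3333*(-0.2083 + 2.0494) = 0.4054
  grad(y) = -4.9456, v = y - alpha*grad = 0.6903
  prox(v) = soft_thresh(0.6903, 0.1423) = 0.548
Iteration 3: beta = 0.5, y = 0.548 + 0.5*(0.548 + 0.2083) = 0.9262
  grad(y) = 0.2619, v = y - alpha*grad = 0.9111
  prox(v) = soft_thresh(0.9111, 0.1423) = 0.7688
f(x_3) = 5*0.7688^2 - 9*0.7688 + 2.47*|0.7688| = -2.065


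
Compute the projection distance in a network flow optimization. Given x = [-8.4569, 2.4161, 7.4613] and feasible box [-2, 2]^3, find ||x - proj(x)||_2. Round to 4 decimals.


Project each component onto [-2, 2].
clip(-8.4569) = -2.0, clip(2.4161) = 2.0, clip(7.4613) = 2.0
Projection = [-2.0, 2.0, 2.0]
Squared diffs: [41.6916, 0.1731, 29.8258]
Distance = sqrt(71.6905) = 8.467


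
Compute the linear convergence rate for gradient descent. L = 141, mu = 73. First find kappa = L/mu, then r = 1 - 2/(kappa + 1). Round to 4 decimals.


Step 1: Compute the condition number.
kappa = L/mu = 141/73 = 1.9315
Step 2: Compute the convergence rate.
r = 1 - 2/(kappa + 1) = 1 - 2*mu/(L + mu) = (L - mu)/(L + mu) = 68/214 = 0.3178


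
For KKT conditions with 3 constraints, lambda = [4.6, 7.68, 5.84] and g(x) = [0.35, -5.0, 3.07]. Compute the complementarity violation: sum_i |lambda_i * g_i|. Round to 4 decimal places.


KKT complementary slackness check:
lambda_1 * g_1 = 4.6 * 0.35 = 1.61
lambda_2 * g_2 = 7.68 * -5.0 = -38.4
lambda_3 * g_3 = 5.84 * 3.07 = 17.9288
Total violation = 1.61 + 38.4 + 17.9288 = 57.9388


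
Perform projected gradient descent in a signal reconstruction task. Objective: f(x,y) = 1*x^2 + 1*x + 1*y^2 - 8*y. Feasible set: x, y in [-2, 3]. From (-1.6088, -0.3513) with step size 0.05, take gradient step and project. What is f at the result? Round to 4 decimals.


Step 1: Compute gradient at (-1.6088, -0.3513).
grad_x = 2*1*-1.6088 + 1 = -2.2176
grad_y = 2*1*-0.3513 - 8 = -8.7026
Step 2: Gradient step.
x_raw = -1.6088 - 0.05*-2.2176 = -1.4979
y_raw = -0.3513 - 0.05*-8.7026 = 0.0838
Step 3: Project onto [-2, 3].
x_proj = clip(-1.4979) = -1.4979
y_proj = clip(0.0838) = 0.0838
Step 4: Evaluate f.
f(-1.4979, 0.0838) = 0.0822


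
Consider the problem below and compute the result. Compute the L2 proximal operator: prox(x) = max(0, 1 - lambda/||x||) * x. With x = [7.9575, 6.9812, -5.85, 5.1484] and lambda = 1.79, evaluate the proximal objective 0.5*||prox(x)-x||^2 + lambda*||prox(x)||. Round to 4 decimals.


Step 1: Compute ||x||.
||x|| = 13.1449
Step 2: Compute scaling factor.
scale = max(0, 1 - 1.79/13.1449) = 0.8638
Step 3: prox(x) = [6.8739, 6.0305, -5.0534, 4.4473]
||prox(x)|| = 11.3549
Step 4: Proximal objective.
0.5*||prox-x||^2 = 1.6021
lambda*||prox|| = 20.3253
Total = 21.9273


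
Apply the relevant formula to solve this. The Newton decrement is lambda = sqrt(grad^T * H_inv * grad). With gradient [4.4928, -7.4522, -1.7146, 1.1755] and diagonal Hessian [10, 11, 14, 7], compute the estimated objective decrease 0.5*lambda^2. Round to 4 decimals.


Step 1: H is diagonal, so H^(-1) * g = [0.4493, -0.6775, -0.1225, 0.1679].
Step 2: g^T H^(-1) g = sum_i g_i^2 / H_ii
  = (4.4928)^2/10 + (-7.4522)^2/11 + (-1.7146)^2/14 + (1.1755)^2/7
  = 2.0185 + 5.0487 + 0.21 + 0.1974 = 7.4746
Step 3: Objective decrease = 0.5 * g^T H^(-1) g = 3.7373


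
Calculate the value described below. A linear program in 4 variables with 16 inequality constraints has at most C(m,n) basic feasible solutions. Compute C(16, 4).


Each vertex corresponds to some choice of n active constraints out of m, so the number of vertices is at most C(m, n) = m! / (n!(m-n)!).
m = 16, n = 4
Numerator: 16 * 15 * 14 * 13
Denominator: 4! = 24
C(16, 4) = 1820


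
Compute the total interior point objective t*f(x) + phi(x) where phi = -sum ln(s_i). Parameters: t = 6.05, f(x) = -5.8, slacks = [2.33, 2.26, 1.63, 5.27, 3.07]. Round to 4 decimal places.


Step 1: Compute log-barrier.
ln values: [0.8459, 0.8154, 0.4886, 1.662, 1.1217]
phi = -(0.8459 + 0.8154 + 0.4886 + 1.662 + 1.1217) = -4.9335
Step 2: Compute augmented objective.
t*f(x) = 6.05*-5.8 = -35.09
Total = -35.09 - 4.9335 = -40.0235


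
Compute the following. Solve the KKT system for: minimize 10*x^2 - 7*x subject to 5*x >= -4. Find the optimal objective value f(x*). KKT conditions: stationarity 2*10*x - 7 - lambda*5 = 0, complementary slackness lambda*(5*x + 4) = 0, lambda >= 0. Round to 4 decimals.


Step 1: Try lambda = 0 (constraint inactive).
Stationarity: 2*10*x - 7 = 0
x* = 7/(2*10) = 0.35
Check constraint: 5*0.35 = 1.75 >= -4 -- satisfied.
Step 2: Compute optimal value.
f(x*) = 10*0.35^2 - 7*0.35 = -1.225


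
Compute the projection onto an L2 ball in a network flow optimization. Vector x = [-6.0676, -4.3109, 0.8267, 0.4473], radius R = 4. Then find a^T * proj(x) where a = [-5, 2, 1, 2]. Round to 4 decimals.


Step 1: Compute ||x|| (intermediates to 6 decimals).
||x|| = sqrt((-6.0676)^2 + (-4.3109)^2 + 0.8267^2 + 0.4473^2) = 7.502209
Step 2: Project.
Since ||x|| > R, scale = R/||x|| = 4/7.502209 = 0.533176, proj(x) = scale * x
proj(x) = [-3.235099, -2.298468, 0.440777, 0.23849]
Step 3: Dot product.
a^T * proj(x) = -5*(-3.235099) + 2*(-2.298468) + 1*0.440777 + 2*0.23849 = 12.4963


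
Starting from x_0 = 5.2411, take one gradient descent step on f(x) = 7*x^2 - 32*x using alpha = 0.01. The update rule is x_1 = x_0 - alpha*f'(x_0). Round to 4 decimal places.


We compute the gradient at x_0 and apply the update.
f'(x) = 14*x - 32
f'(5.2411) = 14*5.2411 - 32 = 41.3754
x_1 = 5.2411 - 0.01*41.3754 = 4.8273


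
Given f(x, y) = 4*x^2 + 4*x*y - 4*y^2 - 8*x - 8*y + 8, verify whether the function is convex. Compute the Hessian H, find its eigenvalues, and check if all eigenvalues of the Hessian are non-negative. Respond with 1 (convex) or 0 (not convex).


The Hessian of f(x,y) = 4*x^2 + 4*x*y - 4*y^2 - 8*x - 8*y + 8 is:
H = [[8, 4], [4, -8]]
Trace = 8 - 8 = 0
Determinant = 8*-8 - (4)^2 = -80
Discriminant = (0)^2 - 4*-80 = 320.0
Eigenvalues: lambda_1 = -8.9443, lambda_2 = 8.9443
The function is not convex.

0


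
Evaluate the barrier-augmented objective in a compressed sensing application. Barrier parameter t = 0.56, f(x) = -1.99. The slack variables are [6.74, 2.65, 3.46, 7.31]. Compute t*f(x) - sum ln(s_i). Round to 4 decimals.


Step 1: Compute log-barrier.
ln values: [1.9081, 0.9746, 1.2413, 1.9892]
phi = -(1.9081 + 0.9746 + 1.2413 + 1.9892) = -6.1131
Step 2: Compute augmented objective.
t*f(x) = 0.56*-1.99 = -1.1144
Total = -1.1144 - 6.1131 = -7.2275


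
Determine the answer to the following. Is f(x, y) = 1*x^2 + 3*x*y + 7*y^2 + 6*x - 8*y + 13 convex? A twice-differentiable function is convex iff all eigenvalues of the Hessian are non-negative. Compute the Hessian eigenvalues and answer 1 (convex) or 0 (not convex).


The Hessian of f(x,y) = 1*x^2 + 3*x*y + 7*y^2 + 6*x - 8*y + 13 is:
H = [[2, 3], [3, 14]]
Trace = 2 + 14 = 16
Determinant = 2*14 - (3)^2 = 19
Discriminant = (16)^2 - 4*19 = 180.0
Eigenvalues: lambda_1 = 1.2918, lambda_2 = 14.7082
The function is convex.

1


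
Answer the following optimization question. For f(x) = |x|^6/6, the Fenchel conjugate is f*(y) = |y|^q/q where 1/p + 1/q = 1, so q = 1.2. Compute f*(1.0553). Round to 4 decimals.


The conjugate exponent q satisfies 1/p + 1/q = 1.
p = 6, so q = 6/(6 - 1) = 1.2
|y|^q = 1.0553^1.2 = 1.0667
f*(1.0553) = 1.0667 / 1.2 = 0.8889


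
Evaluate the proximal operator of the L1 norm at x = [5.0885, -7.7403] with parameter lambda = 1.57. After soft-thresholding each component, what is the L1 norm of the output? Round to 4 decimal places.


Soft-thresholding with lambda = 1.57:
prox(5.0885) = sign(5.0885)*max(|5.0885| - 1.57, 0) = 3.5185
prox(-7.7403) = sign(-7.7403)*max(|-7.7403| - 1.57, 0) = -6.1703
prox(x) = [3.5185, -6.1703]
||prox(x)||_1 = 3.5185 + 6.1703 = 9.6888
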